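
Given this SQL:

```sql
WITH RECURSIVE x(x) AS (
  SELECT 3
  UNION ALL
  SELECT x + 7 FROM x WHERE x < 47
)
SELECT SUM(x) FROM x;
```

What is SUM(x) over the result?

Base: x=3.
Iteration 1: 3 < 47 holds -> x = 3 + 7 = 10.
Iteration 2: 10 < 47 holds -> x = 10 + 7 = 17.
Iteration 3: 17 < 47 holds -> x = 17 + 7 = 24.
Iteration 4: 24 < 47 holds -> x = 24 + 7 = 31.
Iteration 5: 31 < 47 holds -> x = 31 + 7 = 38.
Iteration 6: 38 < 47 holds -> x = 38 + 7 = 45.
Iteration 7: 45 < 47 holds -> x = 45 + 7 = 52.
Iteration 8: 52 < 47 fails; recursion stops.
SUM(x) = 3 + 10 + 17 + 24 + 31 + 38 + 45 + 52 = 220.

220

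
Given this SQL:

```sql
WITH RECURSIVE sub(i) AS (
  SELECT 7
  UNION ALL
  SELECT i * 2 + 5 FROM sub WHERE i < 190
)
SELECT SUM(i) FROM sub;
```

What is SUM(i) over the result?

726

Base: i=7.
Iteration 1: 7 < 190 holds -> i = 7 * 2 + 5 = 19.
Iteration 2: 19 < 190 holds -> i = 19 * 2 + 5 = 43.
Iteration 3: 43 < 190 holds -> i = 43 * 2 + 5 = 91.
Iteration 4: 91 < 190 holds -> i = 91 * 2 + 5 = 187.
Iteration 5: 187 < 190 holds -> i = 187 * 2 + 5 = 379.
Iteration 6: 379 < 190 fails; recursion stops.
SUM(i) = 7 + 19 + 43 + 91 + 187 + 379 = 726.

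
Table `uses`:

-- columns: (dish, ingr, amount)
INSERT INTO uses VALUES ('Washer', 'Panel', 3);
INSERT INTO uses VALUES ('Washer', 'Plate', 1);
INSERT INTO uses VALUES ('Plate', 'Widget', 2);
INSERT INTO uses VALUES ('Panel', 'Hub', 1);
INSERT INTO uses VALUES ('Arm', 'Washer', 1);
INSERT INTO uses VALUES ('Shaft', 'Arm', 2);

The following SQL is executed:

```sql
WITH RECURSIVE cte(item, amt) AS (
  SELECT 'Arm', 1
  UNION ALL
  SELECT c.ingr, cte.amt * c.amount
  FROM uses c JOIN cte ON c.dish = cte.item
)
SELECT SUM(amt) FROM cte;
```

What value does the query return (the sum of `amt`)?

Base: (Arm, amt=1).
Iteration 1: components of {Arm} -> Washer = 1*1 = 1.
Iteration 2: components of {Washer} -> Panel = 1*3 = 3, Plate = 1*1 = 1.
Iteration 3: components of {Panel,Plate} -> Hub = 3*1 = 3, Widget = 1*2 = 2.
Iteration 4: no further components; recursion stops.
SUM(amt) = 1 + 1 + 3 + 1 + 3 + 2 = 11.

11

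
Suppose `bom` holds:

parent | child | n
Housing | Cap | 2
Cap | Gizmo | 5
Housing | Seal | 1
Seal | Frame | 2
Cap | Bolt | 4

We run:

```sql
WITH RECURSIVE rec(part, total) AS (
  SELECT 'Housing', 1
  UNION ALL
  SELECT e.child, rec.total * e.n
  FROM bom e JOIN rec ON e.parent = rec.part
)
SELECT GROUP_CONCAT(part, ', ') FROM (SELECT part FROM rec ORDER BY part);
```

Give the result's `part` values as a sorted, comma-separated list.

Bolt, Cap, Frame, Gizmo, Housing, Seal

Base: (Housing, total=1).
Iteration 1: components of {Housing} -> Cap = 1*2 = 2, Seal = 1*1 = 1.
Iteration 2: components of {Cap,Seal} -> Bolt = 2*4 = 8, Frame = 1*2 = 2, Gizmo = 2*5 = 10.
Iteration 3: no further components; recursion stops.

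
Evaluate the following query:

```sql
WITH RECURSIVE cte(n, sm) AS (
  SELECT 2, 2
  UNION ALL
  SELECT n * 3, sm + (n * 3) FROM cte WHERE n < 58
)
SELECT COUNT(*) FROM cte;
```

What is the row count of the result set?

Base: n=2, sm=2.
Iteration 1: 2 < 58 holds -> n = 2 * 3 = 6, sm = 2 + 6 = 8.
Iteration 2: 6 < 58 holds -> n = 6 * 3 = 18, sm = 8 + 18 = 26.
Iteration 3: 18 < 58 holds -> n = 18 * 3 = 54, sm = 26 + 54 = 80.
Iteration 4: 54 < 58 holds -> n = 54 * 3 = 162, sm = 80 + 162 = 242.
Iteration 5: 162 < 58 fails; recursion stops.
Total rows emitted: 5.

5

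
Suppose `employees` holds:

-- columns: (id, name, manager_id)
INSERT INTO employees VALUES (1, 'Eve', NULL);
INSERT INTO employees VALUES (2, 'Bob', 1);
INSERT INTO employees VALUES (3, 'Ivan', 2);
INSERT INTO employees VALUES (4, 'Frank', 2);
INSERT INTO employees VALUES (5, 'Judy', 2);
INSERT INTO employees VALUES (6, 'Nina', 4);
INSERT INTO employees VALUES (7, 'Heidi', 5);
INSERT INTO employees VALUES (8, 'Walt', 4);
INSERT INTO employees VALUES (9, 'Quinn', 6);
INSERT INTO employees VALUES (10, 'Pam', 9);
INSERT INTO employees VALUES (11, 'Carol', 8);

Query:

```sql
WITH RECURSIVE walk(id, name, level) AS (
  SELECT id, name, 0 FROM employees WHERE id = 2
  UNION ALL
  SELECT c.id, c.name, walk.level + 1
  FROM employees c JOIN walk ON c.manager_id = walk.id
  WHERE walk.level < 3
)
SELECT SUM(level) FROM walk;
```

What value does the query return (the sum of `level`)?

15

Base: id=2 (Bob) at level 0.
Iteration 1: rows with manager_id in {2} -> Ivan (id 3, level 1), Frank (id 4, level 1), Judy (id 5, level 1).
Iteration 2: rows with manager_id in {3,4,5} -> Nina (id 6, level 2), Heidi (id 7, level 2), Walt (id 8, level 2).
Iteration 3: rows with manager_id in {6,7,8} -> Quinn (id 9, level 3), Carol (id 11, level 3).
Iteration 4: level < 3 fails for all current rows; recursion stops.
SUM(level) = 0 + 1 + 1 + 1 + 2 + 2 + 2 + 3 + 3 = 15.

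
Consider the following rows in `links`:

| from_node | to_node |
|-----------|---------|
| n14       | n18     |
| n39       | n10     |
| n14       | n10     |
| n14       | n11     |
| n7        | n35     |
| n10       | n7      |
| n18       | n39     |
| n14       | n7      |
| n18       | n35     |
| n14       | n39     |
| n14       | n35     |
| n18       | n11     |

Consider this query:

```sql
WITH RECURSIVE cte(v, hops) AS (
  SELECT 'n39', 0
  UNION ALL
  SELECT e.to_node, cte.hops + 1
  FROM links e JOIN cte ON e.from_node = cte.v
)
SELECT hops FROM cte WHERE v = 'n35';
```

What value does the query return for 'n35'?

3

Base: (n39, hops=0).
Iteration 1: edges from {n39} -> (n10, hops=1).
Iteration 2: edges from {n10} -> (n7, hops=2).
Iteration 3: edges from {n7} -> (n35, hops=3).
Iteration 4: no outgoing edges from {n35}; recursion stops.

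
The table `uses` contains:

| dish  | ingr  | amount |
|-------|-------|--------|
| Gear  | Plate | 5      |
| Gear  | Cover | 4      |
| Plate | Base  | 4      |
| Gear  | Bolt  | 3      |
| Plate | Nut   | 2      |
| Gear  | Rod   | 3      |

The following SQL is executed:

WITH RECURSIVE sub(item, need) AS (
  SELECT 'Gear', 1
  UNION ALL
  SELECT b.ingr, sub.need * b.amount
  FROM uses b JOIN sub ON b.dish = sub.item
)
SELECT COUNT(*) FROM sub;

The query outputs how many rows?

Base: (Gear, need=1).
Iteration 1: components of {Gear} -> Bolt = 1*3 = 3, Cover = 1*4 = 4, Plate = 1*5 = 5, Rod = 1*3 = 3.
Iteration 2: components of {Bolt,Cover,Plate,Rod} -> Base = 5*4 = 20, Nut = 5*2 = 10.
Iteration 3: no further components; recursion stops.
Total rows emitted: 7.

7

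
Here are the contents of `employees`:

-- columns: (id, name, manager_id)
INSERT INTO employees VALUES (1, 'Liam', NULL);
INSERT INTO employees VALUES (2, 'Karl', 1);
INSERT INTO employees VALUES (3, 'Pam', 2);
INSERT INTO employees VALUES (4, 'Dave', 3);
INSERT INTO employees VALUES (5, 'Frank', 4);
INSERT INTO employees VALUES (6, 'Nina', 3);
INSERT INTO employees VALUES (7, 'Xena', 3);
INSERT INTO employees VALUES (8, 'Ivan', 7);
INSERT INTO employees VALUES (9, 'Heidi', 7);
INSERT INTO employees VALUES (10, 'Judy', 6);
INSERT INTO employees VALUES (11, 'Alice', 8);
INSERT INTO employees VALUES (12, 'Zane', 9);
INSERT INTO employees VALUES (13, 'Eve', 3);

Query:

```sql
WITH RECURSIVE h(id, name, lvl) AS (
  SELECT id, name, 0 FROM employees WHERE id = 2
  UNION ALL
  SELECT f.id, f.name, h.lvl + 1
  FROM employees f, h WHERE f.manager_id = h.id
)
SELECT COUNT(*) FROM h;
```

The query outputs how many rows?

12

Base: id=2 (Karl) at lvl 0.
Iteration 1: rows with manager_id in {2} -> Pam (id 3, lvl 1).
Iteration 2: rows with manager_id in {3} -> Dave (id 4, lvl 2), Nina (id 6, lvl 2), Xena (id 7, lvl 2), Eve (id 13, lvl 2).
Iteration 3: rows with manager_id in {4,6,7,13} -> Frank (id 5, lvl 3), Ivan (id 8, lvl 3), Heidi (id 9, lvl 3), Judy (id 10, lvl 3).
Iteration 4: rows with manager_id in {5,8,9,10} -> Alice (id 11, lvl 4), Zane (id 12, lvl 4).
Iteration 5: no rows with manager_id in {11,12}; recursion stops.
Total rows emitted: 12.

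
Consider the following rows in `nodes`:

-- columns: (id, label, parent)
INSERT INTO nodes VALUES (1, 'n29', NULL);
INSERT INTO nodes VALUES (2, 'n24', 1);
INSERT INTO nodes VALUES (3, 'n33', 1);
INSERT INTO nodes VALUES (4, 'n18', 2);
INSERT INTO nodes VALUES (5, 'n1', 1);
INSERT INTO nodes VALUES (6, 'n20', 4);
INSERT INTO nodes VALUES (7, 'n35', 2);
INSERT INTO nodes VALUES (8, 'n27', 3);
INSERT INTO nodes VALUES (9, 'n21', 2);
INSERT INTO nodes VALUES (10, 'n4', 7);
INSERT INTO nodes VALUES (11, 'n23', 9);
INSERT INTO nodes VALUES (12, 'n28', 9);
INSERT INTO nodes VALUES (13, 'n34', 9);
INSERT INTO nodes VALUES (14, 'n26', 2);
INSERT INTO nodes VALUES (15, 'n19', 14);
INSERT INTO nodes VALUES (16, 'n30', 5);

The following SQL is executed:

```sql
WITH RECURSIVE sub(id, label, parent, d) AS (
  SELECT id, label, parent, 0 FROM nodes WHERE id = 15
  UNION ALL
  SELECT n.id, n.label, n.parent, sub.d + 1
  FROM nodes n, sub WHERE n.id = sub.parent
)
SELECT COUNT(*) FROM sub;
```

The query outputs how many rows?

4

Base: id=15 (n19), parent=14, d 0.
Iteration 1: join on id=14 -> n26 (id 14, parent=2, d 1).
Iteration 2: join on id=2 -> n24 (id 2, parent=1, d 2).
Iteration 3: join on id=1 -> n29 (id 1, parent=NULL, d 3).
Iteration 4: parent is NULL; no match; recursion stops.
Total rows emitted: 4.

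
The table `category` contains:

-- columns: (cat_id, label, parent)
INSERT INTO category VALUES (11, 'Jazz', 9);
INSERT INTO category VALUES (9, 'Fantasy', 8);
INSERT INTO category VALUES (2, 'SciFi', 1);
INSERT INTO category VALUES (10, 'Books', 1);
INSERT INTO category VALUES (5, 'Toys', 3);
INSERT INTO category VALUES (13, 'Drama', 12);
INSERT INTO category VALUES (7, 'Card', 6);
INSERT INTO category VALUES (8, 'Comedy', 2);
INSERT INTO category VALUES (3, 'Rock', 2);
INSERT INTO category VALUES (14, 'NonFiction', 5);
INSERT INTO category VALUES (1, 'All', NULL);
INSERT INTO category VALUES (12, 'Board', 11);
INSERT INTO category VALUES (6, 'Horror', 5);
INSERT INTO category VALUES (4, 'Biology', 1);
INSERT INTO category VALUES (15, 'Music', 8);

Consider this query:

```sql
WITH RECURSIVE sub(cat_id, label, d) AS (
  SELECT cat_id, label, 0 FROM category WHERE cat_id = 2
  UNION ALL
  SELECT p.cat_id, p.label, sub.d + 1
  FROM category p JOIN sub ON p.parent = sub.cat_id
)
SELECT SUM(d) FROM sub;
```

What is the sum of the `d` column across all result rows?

Base: cat_id=2 (SciFi) at d 0.
Iteration 1: rows with parent in {2} -> Rock (id 3, d 1), Comedy (id 8, d 1).
Iteration 2: rows with parent in {3,8} -> Toys (id 5, d 2), Fantasy (id 9, d 2), Music (id 15, d 2).
Iteration 3: rows with parent in {5,9,15} -> Horror (id 6, d 3), Jazz (id 11, d 3), NonFiction (id 14, d 3).
Iteration 4: rows with parent in {6,11,14} -> Card (id 7, d 4), Board (id 12, d 4).
Iteration 5: rows with parent in {7,12} -> Drama (id 13, d 5).
Iteration 6: no rows with parent in {13}; recursion stops.
SUM(d) = 0 + 1 + 1 + 2 + 2 + 2 + 3 + 3 + 3 + 4 + 4 + 5 = 30.

30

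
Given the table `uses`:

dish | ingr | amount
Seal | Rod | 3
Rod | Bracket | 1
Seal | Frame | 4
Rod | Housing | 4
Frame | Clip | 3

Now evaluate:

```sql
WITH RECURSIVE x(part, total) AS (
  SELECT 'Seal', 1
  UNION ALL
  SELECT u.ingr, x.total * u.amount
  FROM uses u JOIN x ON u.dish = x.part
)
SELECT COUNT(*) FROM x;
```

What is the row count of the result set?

Base: (Seal, total=1).
Iteration 1: components of {Seal} -> Frame = 1*4 = 4, Rod = 1*3 = 3.
Iteration 2: components of {Frame,Rod} -> Bracket = 3*1 = 3, Clip = 4*3 = 12, Housing = 3*4 = 12.
Iteration 3: no further components; recursion stops.
Total rows emitted: 6.

6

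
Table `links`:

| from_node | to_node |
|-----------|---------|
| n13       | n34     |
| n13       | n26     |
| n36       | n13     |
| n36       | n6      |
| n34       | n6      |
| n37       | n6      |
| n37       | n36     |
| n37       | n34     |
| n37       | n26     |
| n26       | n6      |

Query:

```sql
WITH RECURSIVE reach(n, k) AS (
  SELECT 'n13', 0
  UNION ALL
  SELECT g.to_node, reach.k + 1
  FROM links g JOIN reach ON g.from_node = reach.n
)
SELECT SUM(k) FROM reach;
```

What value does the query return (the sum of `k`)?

6

Base: (n13, k=0).
Iteration 1: edges from {n13} -> (n26, k=1), (n34, k=1).
Iteration 2: edges from {n26,n34} -> (n6, k=2) x2. [UNION ALL keeps all 2 new rows, including repeats]
Iteration 3: no outgoing edges from {n6}; recursion stops.
SUM(k) = 0 + 1 + 1 + 2 + 2 = 6.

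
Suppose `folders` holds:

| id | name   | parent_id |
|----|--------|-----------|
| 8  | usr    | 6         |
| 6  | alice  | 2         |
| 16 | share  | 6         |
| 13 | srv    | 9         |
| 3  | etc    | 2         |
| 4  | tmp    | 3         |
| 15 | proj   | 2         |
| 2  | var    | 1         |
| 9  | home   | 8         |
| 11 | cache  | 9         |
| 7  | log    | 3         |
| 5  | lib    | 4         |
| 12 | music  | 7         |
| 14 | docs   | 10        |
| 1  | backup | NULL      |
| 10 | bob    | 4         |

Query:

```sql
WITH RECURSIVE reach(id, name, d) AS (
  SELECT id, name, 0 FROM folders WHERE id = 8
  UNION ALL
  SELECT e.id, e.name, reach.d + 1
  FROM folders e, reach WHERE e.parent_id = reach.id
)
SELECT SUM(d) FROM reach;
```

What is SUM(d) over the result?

Base: id=8 (usr) at d 0.
Iteration 1: rows with parent_id in {8} -> home (id 9, d 1).
Iteration 2: rows with parent_id in {9} -> cache (id 11, d 2), srv (id 13, d 2).
Iteration 3: no rows with parent_id in {11,13}; recursion stops.
SUM(d) = 0 + 1 + 2 + 2 = 5.

5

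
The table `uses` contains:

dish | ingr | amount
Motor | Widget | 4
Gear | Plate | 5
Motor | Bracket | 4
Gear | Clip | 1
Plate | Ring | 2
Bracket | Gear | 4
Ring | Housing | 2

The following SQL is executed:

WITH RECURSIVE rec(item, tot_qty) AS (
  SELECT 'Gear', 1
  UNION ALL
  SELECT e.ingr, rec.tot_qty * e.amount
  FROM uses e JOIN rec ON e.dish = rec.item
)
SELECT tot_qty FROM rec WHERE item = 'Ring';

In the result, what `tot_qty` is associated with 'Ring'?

10

Base: (Gear, tot_qty=1).
Iteration 1: components of {Gear} -> Clip = 1*1 = 1, Plate = 1*5 = 5.
Iteration 2: components of {Clip,Plate} -> Ring = 5*2 = 10.
Iteration 3: components of {Ring} -> Housing = 10*2 = 20.
Iteration 4: no further components; recursion stops.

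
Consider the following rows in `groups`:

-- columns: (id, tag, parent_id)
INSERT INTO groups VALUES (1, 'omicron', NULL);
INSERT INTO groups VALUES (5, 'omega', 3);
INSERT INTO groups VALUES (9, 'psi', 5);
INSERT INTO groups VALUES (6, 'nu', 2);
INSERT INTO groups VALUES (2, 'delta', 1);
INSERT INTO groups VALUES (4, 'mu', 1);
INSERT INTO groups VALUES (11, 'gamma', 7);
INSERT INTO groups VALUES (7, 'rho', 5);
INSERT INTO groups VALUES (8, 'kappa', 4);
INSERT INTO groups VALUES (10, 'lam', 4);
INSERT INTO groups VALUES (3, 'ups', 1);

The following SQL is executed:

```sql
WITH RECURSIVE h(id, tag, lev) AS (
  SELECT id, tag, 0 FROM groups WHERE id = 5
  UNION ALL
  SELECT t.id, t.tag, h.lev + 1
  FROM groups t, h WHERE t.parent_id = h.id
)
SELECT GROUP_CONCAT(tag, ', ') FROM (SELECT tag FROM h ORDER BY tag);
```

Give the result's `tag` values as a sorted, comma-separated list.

Base: id=5 (omega) at lev 0.
Iteration 1: rows with parent_id in {5} -> rho (id 7, lev 1), psi (id 9, lev 1).
Iteration 2: rows with parent_id in {7,9} -> gamma (id 11, lev 2).
Iteration 3: no rows with parent_id in {11}; recursion stops.

gamma, omega, psi, rho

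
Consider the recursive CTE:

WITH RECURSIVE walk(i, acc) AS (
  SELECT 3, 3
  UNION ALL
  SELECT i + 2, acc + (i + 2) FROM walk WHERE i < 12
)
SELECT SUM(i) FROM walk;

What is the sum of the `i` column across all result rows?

Base: i=3, acc=3.
Iteration 1: 3 < 12 holds -> i = 3 + 2 = 5, acc = 3 + 5 = 8.
Iteration 2: 5 < 12 holds -> i = 5 + 2 = 7, acc = 8 + 7 = 15.
Iteration 3: 7 < 12 holds -> i = 7 + 2 = 9, acc = 15 + 9 = 24.
Iteration 4: 9 < 12 holds -> i = 9 + 2 = 11, acc = 24 + 11 = 35.
Iteration 5: 11 < 12 holds -> i = 11 + 2 = 13, acc = 35 + 13 = 48.
Iteration 6: 13 < 12 fails; recursion stops.
SUM(i) = 3 + 5 + 7 + 9 + 11 + 13 = 48.

48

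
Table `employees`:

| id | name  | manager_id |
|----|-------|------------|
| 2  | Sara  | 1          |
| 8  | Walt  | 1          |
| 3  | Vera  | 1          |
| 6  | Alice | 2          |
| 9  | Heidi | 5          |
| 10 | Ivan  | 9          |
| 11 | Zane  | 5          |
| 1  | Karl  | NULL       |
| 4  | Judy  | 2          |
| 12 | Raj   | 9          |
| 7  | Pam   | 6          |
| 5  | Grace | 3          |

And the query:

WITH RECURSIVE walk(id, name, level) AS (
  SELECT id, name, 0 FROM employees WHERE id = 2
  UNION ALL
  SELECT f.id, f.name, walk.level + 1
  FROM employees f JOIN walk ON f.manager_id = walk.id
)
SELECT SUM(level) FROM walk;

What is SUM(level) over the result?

Base: id=2 (Sara) at level 0.
Iteration 1: rows with manager_id in {2} -> Judy (id 4, level 1), Alice (id 6, level 1).
Iteration 2: rows with manager_id in {4,6} -> Pam (id 7, level 2).
Iteration 3: no rows with manager_id in {7}; recursion stops.
SUM(level) = 0 + 1 + 1 + 2 = 4.

4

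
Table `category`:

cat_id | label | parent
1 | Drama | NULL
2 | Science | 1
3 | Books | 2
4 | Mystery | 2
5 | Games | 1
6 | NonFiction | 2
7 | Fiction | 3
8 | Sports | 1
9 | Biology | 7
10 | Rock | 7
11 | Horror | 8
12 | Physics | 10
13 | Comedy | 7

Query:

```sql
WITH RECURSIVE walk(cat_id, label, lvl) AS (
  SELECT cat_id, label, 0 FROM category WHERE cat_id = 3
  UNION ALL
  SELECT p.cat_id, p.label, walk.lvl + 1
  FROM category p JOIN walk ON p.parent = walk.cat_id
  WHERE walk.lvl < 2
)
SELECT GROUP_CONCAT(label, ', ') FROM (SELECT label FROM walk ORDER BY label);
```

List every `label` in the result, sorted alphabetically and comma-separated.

Biology, Books, Comedy, Fiction, Rock

Base: cat_id=3 (Books) at lvl 0.
Iteration 1: rows with parent in {3} -> Fiction (id 7, lvl 1).
Iteration 2: rows with parent in {7} -> Biology (id 9, lvl 2), Rock (id 10, lvl 2), Comedy (id 13, lvl 2).
Iteration 3: lvl < 2 fails for all current rows; recursion stops.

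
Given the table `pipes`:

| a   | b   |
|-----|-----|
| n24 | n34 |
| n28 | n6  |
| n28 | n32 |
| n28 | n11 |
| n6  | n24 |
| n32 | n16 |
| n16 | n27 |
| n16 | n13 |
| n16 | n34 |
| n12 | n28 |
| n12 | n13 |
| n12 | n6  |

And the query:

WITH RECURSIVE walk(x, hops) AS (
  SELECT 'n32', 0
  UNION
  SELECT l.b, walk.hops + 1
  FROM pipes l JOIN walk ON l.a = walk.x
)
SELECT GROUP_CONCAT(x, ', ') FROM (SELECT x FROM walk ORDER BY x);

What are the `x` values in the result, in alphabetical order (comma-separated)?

n13, n16, n27, n32, n34

Base: (n32, hops=0).
Iteration 1: edges from {n32} -> (n16, hops=1).
Iteration 2: edges from {n16} -> (n13, hops=2), (n27, hops=2), (n34, hops=2).
Iteration 3: no outgoing edges from {n13,n27,n34}; recursion stops.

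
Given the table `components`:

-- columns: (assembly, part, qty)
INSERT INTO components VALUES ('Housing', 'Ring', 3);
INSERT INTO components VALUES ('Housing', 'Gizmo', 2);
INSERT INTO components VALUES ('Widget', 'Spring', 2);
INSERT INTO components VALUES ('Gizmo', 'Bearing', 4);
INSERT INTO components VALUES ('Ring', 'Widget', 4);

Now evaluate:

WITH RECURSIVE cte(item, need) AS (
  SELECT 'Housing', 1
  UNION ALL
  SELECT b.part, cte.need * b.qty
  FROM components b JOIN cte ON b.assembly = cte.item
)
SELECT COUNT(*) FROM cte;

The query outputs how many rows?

6

Base: (Housing, need=1).
Iteration 1: components of {Housing} -> Gizmo = 1*2 = 2, Ring = 1*3 = 3.
Iteration 2: components of {Gizmo,Ring} -> Bearing = 2*4 = 8, Widget = 3*4 = 12.
Iteration 3: components of {Bearing,Widget} -> Spring = 12*2 = 24.
Iteration 4: no further components; recursion stops.
Total rows emitted: 6.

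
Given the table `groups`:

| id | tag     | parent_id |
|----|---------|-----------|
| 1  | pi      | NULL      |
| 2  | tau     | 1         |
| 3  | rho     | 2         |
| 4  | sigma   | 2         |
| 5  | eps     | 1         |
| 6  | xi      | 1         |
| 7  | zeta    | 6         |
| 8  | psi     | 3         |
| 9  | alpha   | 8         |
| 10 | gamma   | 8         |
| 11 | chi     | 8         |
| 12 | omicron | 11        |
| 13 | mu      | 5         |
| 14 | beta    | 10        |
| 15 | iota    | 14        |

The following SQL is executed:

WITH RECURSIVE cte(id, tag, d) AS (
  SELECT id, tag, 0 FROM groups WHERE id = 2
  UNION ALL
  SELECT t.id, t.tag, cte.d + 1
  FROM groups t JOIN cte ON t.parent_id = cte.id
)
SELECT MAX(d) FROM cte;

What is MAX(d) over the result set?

Base: id=2 (tau) at d 0.
Iteration 1: rows with parent_id in {2} -> rho (id 3, d 1), sigma (id 4, d 1).
Iteration 2: rows with parent_id in {3,4} -> psi (id 8, d 2).
Iteration 3: rows with parent_id in {8} -> alpha (id 9, d 3), gamma (id 10, d 3), chi (id 11, d 3).
Iteration 4: rows with parent_id in {9,10,11} -> omicron (id 12, d 4), beta (id 14, d 4).
Iteration 5: rows with parent_id in {12,14} -> iota (id 15, d 5).
Iteration 6: no rows with parent_id in {15}; recursion stops.
d values: 0, 1, 1, 2, 3, 3, 3, 4, 4, 5; the maximum is 5.

5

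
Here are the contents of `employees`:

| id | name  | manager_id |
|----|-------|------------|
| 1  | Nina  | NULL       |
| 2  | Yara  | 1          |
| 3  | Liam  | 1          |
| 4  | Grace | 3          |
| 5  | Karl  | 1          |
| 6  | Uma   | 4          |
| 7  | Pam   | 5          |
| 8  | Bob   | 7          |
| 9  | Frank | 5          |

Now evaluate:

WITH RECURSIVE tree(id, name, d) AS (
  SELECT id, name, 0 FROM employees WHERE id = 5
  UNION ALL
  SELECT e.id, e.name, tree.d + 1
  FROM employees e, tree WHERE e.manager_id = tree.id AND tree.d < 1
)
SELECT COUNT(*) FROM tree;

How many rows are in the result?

3

Base: id=5 (Karl) at d 0.
Iteration 1: rows with manager_id in {5} -> Pam (id 7, d 1), Frank (id 9, d 1).
Iteration 2: d < 1 fails for all current rows; recursion stops.
Total rows emitted: 3.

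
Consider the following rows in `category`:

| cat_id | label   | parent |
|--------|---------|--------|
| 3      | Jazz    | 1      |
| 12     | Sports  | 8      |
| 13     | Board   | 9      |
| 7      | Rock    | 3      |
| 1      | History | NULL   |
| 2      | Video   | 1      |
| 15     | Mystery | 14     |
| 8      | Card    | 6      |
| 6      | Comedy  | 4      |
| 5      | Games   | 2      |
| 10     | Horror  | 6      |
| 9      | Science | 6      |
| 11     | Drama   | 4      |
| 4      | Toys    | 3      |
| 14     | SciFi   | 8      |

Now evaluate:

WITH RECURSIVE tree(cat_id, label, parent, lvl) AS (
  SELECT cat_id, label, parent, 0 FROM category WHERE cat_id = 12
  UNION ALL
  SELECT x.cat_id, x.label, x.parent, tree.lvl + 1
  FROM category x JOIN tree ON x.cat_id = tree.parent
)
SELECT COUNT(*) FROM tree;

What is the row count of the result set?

Base: cat_id=12 (Sports), parent=8, lvl 0.
Iteration 1: join on cat_id=8 -> Card (id 8, parent=6, lvl 1).
Iteration 2: join on cat_id=6 -> Comedy (id 6, parent=4, lvl 2).
Iteration 3: join on cat_id=4 -> Toys (id 4, parent=3, lvl 3).
Iteration 4: join on cat_id=3 -> Jazz (id 3, parent=1, lvl 4).
Iteration 5: join on cat_id=1 -> History (id 1, parent=NULL, lvl 5).
Iteration 6: parent is NULL; no match; recursion stops.
Total rows emitted: 6.

6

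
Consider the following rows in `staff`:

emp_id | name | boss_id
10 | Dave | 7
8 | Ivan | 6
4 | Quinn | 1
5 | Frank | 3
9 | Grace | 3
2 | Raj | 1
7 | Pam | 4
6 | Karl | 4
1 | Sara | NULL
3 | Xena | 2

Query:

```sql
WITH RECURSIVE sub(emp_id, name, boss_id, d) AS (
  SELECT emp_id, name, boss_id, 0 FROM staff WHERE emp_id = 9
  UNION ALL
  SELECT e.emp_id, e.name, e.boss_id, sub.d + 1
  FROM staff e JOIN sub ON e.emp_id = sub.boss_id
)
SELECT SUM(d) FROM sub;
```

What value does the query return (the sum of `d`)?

Base: emp_id=9 (Grace), boss_id=3, d 0.
Iteration 1: join on emp_id=3 -> Xena (id 3, boss_id=2, d 1).
Iteration 2: join on emp_id=2 -> Raj (id 2, boss_id=1, d 2).
Iteration 3: join on emp_id=1 -> Sara (id 1, boss_id=NULL, d 3).
Iteration 4: boss_id is NULL; no match; recursion stops.
SUM(d) = 0 + 1 + 2 + 3 = 6.

6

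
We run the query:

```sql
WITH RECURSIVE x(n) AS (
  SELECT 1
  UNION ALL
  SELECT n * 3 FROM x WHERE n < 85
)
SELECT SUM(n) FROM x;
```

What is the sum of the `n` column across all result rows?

Base: n=1.
Iteration 1: 1 < 85 holds -> n = 1 * 3 = 3.
Iteration 2: 3 < 85 holds -> n = 3 * 3 = 9.
Iteration 3: 9 < 85 holds -> n = 9 * 3 = 27.
Iteration 4: 27 < 85 holds -> n = 27 * 3 = 81.
Iteration 5: 81 < 85 holds -> n = 81 * 3 = 243.
Iteration 6: 243 < 85 fails; recursion stops.
SUM(n) = 1 + 3 + 9 + 27 + 81 + 243 = 364.

364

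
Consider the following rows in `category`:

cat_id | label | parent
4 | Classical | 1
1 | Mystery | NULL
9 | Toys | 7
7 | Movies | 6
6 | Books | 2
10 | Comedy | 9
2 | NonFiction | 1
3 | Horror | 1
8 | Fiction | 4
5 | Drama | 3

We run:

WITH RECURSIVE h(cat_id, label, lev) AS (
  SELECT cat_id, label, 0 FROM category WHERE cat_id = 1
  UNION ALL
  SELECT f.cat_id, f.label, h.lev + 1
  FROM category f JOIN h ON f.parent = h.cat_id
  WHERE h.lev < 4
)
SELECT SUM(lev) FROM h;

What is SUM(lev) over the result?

Base: cat_id=1 (Mystery) at lev 0.
Iteration 1: rows with parent in {1} -> NonFiction (id 2, lev 1), Horror (id 3, lev 1), Classical (id 4, lev 1).
Iteration 2: rows with parent in {2,3,4} -> Drama (id 5, lev 2), Books (id 6, lev 2), Fiction (id 8, lev 2).
Iteration 3: rows with parent in {5,6,8} -> Movies (id 7, lev 3).
Iteration 4: rows with parent in {7} -> Toys (id 9, lev 4).
Iteration 5: lev < 4 fails for all current rows; recursion stops.
SUM(lev) = 0 + 1 + 1 + 1 + 2 + 2 + 2 + 3 + 4 = 16.

16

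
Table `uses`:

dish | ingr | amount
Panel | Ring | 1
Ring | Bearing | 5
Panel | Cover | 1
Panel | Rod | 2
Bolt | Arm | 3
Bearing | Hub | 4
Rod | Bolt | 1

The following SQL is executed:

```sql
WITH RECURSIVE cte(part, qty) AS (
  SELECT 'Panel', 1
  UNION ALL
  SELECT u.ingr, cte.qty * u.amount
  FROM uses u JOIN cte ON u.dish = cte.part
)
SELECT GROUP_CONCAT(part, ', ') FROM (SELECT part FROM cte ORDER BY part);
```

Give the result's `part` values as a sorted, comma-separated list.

Arm, Bearing, Bolt, Cover, Hub, Panel, Ring, Rod

Base: (Panel, qty=1).
Iteration 1: components of {Panel} -> Cover = 1*1 = 1, Ring = 1*1 = 1, Rod = 1*2 = 2.
Iteration 2: components of {Cover,Ring,Rod} -> Bearing = 1*5 = 5, Bolt = 2*1 = 2.
Iteration 3: components of {Bearing,Bolt} -> Arm = 2*3 = 6, Hub = 5*4 = 20.
Iteration 4: no further components; recursion stops.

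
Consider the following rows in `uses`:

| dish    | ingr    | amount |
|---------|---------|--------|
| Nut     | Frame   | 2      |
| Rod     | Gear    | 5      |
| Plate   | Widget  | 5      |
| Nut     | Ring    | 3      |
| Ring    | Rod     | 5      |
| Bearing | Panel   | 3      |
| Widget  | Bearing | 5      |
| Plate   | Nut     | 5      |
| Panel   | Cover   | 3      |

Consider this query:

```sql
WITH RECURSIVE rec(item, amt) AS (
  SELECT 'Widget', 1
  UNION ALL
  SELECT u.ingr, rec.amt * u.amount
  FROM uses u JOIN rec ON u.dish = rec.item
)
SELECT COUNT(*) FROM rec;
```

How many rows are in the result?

Base: (Widget, amt=1).
Iteration 1: components of {Widget} -> Bearing = 1*5 = 5.
Iteration 2: components of {Bearing} -> Panel = 5*3 = 15.
Iteration 3: components of {Panel} -> Cover = 15*3 = 45.
Iteration 4: no further components; recursion stops.
Total rows emitted: 4.

4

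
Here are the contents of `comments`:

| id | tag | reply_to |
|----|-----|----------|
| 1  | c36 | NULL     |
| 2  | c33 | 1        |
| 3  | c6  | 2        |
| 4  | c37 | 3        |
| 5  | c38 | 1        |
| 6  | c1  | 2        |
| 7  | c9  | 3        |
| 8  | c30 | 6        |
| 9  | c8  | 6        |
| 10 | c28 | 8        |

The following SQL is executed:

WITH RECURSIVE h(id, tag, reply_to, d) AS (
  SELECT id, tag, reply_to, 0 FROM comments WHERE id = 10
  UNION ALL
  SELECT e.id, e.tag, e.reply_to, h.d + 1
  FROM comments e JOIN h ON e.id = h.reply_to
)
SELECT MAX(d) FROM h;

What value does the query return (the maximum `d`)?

4

Base: id=10 (c28), reply_to=8, d 0.
Iteration 1: join on id=8 -> c30 (id 8, reply_to=6, d 1).
Iteration 2: join on id=6 -> c1 (id 6, reply_to=2, d 2).
Iteration 3: join on id=2 -> c33 (id 2, reply_to=1, d 3).
Iteration 4: join on id=1 -> c36 (id 1, reply_to=NULL, d 4).
Iteration 5: reply_to is NULL; no match; recursion stops.
d values: 0, 1, 2, 3, 4; the maximum is 4.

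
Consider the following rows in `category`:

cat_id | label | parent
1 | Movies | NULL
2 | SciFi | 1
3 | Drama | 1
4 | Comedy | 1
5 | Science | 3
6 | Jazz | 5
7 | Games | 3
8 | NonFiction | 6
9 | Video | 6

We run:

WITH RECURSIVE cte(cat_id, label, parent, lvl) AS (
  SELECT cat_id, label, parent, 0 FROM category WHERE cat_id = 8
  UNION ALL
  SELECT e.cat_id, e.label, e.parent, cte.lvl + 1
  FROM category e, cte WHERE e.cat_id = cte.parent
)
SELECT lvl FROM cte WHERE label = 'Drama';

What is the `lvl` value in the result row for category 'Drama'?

Base: cat_id=8 (NonFiction), parent=6, lvl 0.
Iteration 1: join on cat_id=6 -> Jazz (id 6, parent=5, lvl 1).
Iteration 2: join on cat_id=5 -> Science (id 5, parent=3, lvl 2).
Iteration 3: join on cat_id=3 -> Drama (id 3, parent=1, lvl 3).
Iteration 4: join on cat_id=1 -> Movies (id 1, parent=NULL, lvl 4).
Iteration 5: parent is NULL; no match; recursion stops.

3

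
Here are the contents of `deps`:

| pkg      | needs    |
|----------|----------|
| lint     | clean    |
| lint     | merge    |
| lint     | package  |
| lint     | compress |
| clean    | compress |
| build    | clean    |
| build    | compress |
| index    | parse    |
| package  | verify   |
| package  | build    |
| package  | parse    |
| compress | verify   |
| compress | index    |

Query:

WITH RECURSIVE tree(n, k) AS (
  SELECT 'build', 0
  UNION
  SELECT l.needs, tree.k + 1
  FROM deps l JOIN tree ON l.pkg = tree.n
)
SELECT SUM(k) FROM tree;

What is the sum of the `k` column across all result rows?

21

Base: (build, k=0).
Iteration 1: edges from {build} -> (clean, k=1), (compress, k=1).
Iteration 2: edges from {clean,compress} -> (compress, k=2), (index, k=2), (verify, k=2).
Iteration 3: edges from {compress,index,verify} -> (index, k=3), (parse, k=3), (verify, k=3).
Iteration 4: edges from {index,parse,verify} -> (parse, k=4).
Iteration 5: no outgoing edges from {parse}; recursion stops.
SUM(k) = 0 + 1 + 1 + 2 + 2 + 2 + 3 + 3 + 3 + 4 = 21.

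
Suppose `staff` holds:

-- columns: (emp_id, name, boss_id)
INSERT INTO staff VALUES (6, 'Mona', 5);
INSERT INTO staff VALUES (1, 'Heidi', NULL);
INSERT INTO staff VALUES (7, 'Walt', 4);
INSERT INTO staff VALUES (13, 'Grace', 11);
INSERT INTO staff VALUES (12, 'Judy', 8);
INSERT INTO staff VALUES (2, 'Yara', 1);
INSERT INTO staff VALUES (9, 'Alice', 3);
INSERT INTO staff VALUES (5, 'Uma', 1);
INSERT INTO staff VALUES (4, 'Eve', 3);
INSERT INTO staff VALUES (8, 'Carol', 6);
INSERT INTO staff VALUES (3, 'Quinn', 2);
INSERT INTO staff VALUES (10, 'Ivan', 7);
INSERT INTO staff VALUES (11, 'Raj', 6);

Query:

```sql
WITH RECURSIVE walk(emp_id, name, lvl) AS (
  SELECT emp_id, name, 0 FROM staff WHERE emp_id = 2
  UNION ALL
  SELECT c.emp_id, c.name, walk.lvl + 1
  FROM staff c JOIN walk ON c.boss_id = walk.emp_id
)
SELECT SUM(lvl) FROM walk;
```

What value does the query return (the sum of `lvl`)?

Base: emp_id=2 (Yara) at lvl 0.
Iteration 1: rows with boss_id in {2} -> Quinn (id 3, lvl 1).
Iteration 2: rows with boss_id in {3} -> Eve (id 4, lvl 2), Alice (id 9, lvl 2).
Iteration 3: rows with boss_id in {4,9} -> Walt (id 7, lvl 3).
Iteration 4: rows with boss_id in {7} -> Ivan (id 10, lvl 4).
Iteration 5: no rows with boss_id in {10}; recursion stops.
SUM(lvl) = 0 + 1 + 2 + 2 + 3 + 4 = 12.

12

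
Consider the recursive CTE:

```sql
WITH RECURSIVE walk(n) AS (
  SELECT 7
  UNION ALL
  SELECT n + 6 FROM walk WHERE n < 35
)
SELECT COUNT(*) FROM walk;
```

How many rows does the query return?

Base: n=7.
Iteration 1: 7 < 35 holds -> n = 7 + 6 = 13.
Iteration 2: 13 < 35 holds -> n = 13 + 6 = 19.
Iteration 3: 19 < 35 holds -> n = 19 + 6 = 25.
Iteration 4: 25 < 35 holds -> n = 25 + 6 = 31.
Iteration 5: 31 < 35 holds -> n = 31 + 6 = 37.
Iteration 6: 37 < 35 fails; recursion stops.
Total rows emitted: 6.

6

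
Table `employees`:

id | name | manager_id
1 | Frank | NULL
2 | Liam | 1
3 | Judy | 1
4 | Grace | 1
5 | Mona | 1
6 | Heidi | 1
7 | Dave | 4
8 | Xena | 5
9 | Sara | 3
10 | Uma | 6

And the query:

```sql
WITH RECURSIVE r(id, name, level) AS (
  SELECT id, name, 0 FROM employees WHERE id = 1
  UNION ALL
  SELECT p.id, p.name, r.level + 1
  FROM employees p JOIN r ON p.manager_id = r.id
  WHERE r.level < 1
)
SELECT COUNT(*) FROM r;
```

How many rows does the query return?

Base: id=1 (Frank) at level 0.
Iteration 1: rows with manager_id in {1} -> Liam (id 2, level 1), Judy (id 3, level 1), Grace (id 4, level 1), Mona (id 5, level 1), Heidi (id 6, level 1).
Iteration 2: level < 1 fails for all current rows; recursion stops.
Total rows emitted: 6.

6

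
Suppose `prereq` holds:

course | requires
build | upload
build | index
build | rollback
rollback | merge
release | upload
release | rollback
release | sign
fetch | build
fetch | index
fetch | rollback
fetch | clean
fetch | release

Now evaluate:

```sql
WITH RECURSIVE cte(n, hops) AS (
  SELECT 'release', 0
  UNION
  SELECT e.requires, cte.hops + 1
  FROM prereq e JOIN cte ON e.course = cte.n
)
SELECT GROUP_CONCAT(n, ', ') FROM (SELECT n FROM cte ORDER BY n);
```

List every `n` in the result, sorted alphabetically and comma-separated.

merge, release, rollback, sign, upload

Base: (release, hops=0).
Iteration 1: edges from {release} -> (rollback, hops=1), (sign, hops=1), (upload, hops=1).
Iteration 2: edges from {rollback,sign,upload} -> (merge, hops=2).
Iteration 3: no outgoing edges from {merge}; recursion stops.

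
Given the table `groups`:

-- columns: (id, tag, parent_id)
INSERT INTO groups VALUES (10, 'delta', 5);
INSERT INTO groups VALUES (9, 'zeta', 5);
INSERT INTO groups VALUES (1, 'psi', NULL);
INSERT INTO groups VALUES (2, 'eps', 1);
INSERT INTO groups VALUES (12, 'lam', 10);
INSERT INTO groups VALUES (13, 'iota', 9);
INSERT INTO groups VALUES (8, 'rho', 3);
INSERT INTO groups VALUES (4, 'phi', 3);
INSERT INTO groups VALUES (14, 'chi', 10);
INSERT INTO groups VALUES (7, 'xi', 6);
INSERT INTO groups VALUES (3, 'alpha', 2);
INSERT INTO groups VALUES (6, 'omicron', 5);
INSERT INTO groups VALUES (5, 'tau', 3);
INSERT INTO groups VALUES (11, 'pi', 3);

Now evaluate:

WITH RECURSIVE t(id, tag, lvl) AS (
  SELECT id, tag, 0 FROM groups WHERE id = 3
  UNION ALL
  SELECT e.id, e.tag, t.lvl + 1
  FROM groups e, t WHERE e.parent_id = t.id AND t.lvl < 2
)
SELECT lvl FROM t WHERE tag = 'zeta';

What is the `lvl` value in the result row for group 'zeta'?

Base: id=3 (alpha) at lvl 0.
Iteration 1: rows with parent_id in {3} -> phi (id 4, lvl 1), tau (id 5, lvl 1), rho (id 8, lvl 1), pi (id 11, lvl 1).
Iteration 2: rows with parent_id in {4,5,8,11} -> omicron (id 6, lvl 2), zeta (id 9, lvl 2), delta (id 10, lvl 2).
Iteration 3: lvl < 2 fails for all current rows; recursion stops.

2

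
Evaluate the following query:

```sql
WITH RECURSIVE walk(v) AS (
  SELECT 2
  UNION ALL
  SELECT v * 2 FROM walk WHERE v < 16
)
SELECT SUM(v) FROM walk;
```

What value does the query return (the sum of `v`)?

30

Base: v=2.
Iteration 1: 2 < 16 holds -> v = 2 * 2 = 4.
Iteration 2: 4 < 16 holds -> v = 4 * 2 = 8.
Iteration 3: 8 < 16 holds -> v = 8 * 2 = 16.
Iteration 4: 16 < 16 fails; recursion stops.
SUM(v) = 2 + 4 + 8 + 16 = 30.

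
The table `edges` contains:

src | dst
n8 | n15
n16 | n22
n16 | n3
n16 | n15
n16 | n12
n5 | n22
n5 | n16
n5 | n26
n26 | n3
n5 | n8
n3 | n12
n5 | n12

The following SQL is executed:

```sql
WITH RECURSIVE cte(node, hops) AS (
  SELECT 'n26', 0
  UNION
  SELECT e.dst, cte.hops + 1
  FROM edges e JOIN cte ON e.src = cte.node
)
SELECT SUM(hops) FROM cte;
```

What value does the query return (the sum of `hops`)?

3

Base: (n26, hops=0).
Iteration 1: edges from {n26} -> (n3, hops=1).
Iteration 2: edges from {n3} -> (n12, hops=2).
Iteration 3: no outgoing edges from {n12}; recursion stops.
SUM(hops) = 0 + 1 + 2 = 3.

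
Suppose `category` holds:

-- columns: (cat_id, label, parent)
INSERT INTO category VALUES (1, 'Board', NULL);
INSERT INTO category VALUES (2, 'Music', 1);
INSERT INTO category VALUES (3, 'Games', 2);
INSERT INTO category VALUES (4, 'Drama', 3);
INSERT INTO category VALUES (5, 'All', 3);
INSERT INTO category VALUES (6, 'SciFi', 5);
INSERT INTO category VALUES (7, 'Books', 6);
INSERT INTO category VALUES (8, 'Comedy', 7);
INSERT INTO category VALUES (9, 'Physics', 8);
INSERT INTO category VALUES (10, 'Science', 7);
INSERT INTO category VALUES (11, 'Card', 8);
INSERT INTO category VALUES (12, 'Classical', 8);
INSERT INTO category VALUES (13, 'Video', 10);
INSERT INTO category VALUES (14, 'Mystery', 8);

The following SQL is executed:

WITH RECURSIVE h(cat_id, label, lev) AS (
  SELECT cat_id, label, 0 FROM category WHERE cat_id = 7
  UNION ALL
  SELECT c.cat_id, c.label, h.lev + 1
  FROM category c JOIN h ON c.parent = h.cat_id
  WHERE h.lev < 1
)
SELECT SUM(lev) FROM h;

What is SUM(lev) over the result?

2

Base: cat_id=7 (Books) at lev 0.
Iteration 1: rows with parent in {7} -> Comedy (id 8, lev 1), Science (id 10, lev 1).
Iteration 2: lev < 1 fails for all current rows; recursion stops.
SUM(lev) = 0 + 1 + 1 = 2.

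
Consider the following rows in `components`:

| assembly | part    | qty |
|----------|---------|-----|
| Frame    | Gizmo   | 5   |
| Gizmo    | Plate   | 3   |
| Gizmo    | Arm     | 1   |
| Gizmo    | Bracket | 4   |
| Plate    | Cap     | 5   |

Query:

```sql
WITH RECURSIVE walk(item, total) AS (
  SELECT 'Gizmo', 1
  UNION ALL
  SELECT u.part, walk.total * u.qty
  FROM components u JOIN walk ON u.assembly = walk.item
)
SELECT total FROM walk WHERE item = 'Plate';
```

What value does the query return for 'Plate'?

Base: (Gizmo, total=1).
Iteration 1: components of {Gizmo} -> Arm = 1*1 = 1, Bracket = 1*4 = 4, Plate = 1*3 = 3.
Iteration 2: components of {Arm,Bracket,Plate} -> Cap = 3*5 = 15.
Iteration 3: no further components; recursion stops.

3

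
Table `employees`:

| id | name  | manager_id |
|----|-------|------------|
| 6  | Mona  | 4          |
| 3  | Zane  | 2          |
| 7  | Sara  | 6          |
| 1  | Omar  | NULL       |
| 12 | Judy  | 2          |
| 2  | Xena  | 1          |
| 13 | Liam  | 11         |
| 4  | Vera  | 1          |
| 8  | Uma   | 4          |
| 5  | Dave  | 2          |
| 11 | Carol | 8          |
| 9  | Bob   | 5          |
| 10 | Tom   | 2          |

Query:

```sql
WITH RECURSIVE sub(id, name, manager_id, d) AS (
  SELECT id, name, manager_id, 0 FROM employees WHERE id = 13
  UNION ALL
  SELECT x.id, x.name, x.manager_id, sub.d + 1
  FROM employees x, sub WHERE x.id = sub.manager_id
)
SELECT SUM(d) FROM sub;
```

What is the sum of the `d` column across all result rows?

10

Base: id=13 (Liam), manager_id=11, d 0.
Iteration 1: join on id=11 -> Carol (id 11, manager_id=8, d 1).
Iteration 2: join on id=8 -> Uma (id 8, manager_id=4, d 2).
Iteration 3: join on id=4 -> Vera (id 4, manager_id=1, d 3).
Iteration 4: join on id=1 -> Omar (id 1, manager_id=NULL, d 4).
Iteration 5: manager_id is NULL; no match; recursion stops.
SUM(d) = 0 + 1 + 2 + 3 + 4 = 10.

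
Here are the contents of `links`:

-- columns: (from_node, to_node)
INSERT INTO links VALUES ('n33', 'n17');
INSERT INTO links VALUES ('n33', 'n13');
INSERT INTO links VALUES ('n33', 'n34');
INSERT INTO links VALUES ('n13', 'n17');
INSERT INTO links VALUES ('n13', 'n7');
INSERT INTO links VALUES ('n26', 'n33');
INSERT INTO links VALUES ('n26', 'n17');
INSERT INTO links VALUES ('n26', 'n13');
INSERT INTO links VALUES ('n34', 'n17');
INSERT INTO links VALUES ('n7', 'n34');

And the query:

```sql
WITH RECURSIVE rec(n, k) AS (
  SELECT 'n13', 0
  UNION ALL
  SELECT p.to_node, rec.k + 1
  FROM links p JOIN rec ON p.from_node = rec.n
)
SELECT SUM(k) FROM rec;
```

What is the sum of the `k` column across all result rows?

7

Base: (n13, k=0).
Iteration 1: edges from {n13} -> (n17, k=1), (n7, k=1).
Iteration 2: edges from {n17,n7} -> (n34, k=2).
Iteration 3: edges from {n34} -> (n17, k=3).
Iteration 4: no outgoing edges from {n17}; recursion stops.
SUM(k) = 0 + 1 + 1 + 2 + 3 = 7.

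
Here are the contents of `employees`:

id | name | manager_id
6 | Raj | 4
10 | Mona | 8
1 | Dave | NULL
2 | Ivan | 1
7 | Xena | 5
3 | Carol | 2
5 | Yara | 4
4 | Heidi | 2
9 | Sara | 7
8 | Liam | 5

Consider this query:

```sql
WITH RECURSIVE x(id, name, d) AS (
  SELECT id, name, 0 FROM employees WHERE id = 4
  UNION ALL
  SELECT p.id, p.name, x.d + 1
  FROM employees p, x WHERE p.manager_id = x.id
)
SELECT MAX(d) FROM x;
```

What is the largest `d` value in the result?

3

Base: id=4 (Heidi) at d 0.
Iteration 1: rows with manager_id in {4} -> Yara (id 5, d 1), Raj (id 6, d 1).
Iteration 2: rows with manager_id in {5,6} -> Xena (id 7, d 2), Liam (id 8, d 2).
Iteration 3: rows with manager_id in {7,8} -> Sara (id 9, d 3), Mona (id 10, d 3).
Iteration 4: no rows with manager_id in {9,10}; recursion stops.
d values: 0, 1, 1, 2, 2, 3, 3; the maximum is 3.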